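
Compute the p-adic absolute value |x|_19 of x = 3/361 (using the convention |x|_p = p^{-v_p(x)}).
|3/361|_19 = 361

Step 1 — compute v_19(x) by factoring powers of 19 out of the numerator and denominator: v_19(3/361) = -2. Step 2 — apply |x|_p = p^{-v_p(x)} = 19^{2} = 361.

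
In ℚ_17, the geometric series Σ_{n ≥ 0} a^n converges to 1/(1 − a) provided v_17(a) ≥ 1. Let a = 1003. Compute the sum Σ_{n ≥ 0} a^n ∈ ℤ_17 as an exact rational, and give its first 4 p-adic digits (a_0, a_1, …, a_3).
Σ a^n = 1/(1 − a) = -1/1002;  first 4 digits = (1, 8, 16, 2)

v_17(a) = 1 ≥ 1, so the series converges in ℤ_17 to 1/(1 − a) = 1/(1 − 1003) = -1/1002. Expand this rational in ℤ_17: compute digits iteratively via d_i = x_i mod 17, x_{i+1} = (x_i − d_i)/17. The first 4 digits are (1, 8, 16, 2).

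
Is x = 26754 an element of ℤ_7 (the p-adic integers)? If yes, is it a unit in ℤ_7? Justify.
x ∈ ℤ_7 but not a unit; v_7(x) = 3 > 0

ℤ_7 = {x ∈ ℚ_7 : v_7(x) ≥ 0} and ℤ_7^× = {x ∈ ℤ_7 : v_7(x) = 0}. Here v_7(26754) = v_7(num) − v_7(den) = 3; compare against these criteria.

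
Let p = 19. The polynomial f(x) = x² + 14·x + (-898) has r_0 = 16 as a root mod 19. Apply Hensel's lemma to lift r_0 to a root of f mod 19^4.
r_3 = 8642 (mod 130321)

Hensel: r_{i+1} = r_i − f(r_i)·(f′(r_i))^{-1} mod 19^{i+2}, f′(x) = 2x + 14. Iterate:
  r_0 = 16 (mod 19)
  r_1 = 339 (mod 361)
  r_2 = 1783 (mod 6859)
  r_3 = 8642 (mod 130321)
Final: r = 8642 satisfies f(r) ≡ 0 mod 19^4.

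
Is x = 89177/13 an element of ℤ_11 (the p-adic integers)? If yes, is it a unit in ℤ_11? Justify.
x ∈ ℤ_11 but not a unit; v_11(x) = 3 > 0

ℤ_11 = {x ∈ ℚ_11 : v_11(x) ≥ 0} and ℤ_11^× = {x ∈ ℤ_11 : v_11(x) = 0}. Here v_11(89177/13) = v_11(num) − v_11(den) = 3; compare against these criteria.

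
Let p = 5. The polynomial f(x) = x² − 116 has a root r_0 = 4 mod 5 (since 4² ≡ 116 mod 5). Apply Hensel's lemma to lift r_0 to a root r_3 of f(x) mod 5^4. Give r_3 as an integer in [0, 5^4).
r_3 = 329 (mod 625)

Hensel's recurrence: r_{i+1} = r_i − f(r_i)·(f′(r_i))^{-1} mod 5^{i+2}, with f′(x) = 2x. Iterate:
  r_0 = 4 (mod 5)
  r_1 = 4 (mod 25)
  r_2 = 79 (mod 125)
  r_3 = 329 (mod 625)
Final: r_3 = 329, and one checks f(r_3) ≡ 0 mod 5^4.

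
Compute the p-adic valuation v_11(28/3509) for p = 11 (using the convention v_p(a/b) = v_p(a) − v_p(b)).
v_11(28/3509) = -2

Factor powers of 11 from the numerator and denominator of the reduced fraction: 28 = 11^0 · 28 and 3509 = 11^2 · 29. Apply v_p(a/b) = v_p(a) − v_p(b): v_11(28/3509) = 0 − 2 = -2.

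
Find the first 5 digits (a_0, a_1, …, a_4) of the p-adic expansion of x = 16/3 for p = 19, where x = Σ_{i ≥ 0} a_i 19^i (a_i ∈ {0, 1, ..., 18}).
(a_0, …, a_4) = (18, 12, 12, 12, 12)

v_19(16/3) = 0 (numerator and denominator both coprime to 19), so x ∈ ℤ_19^×. Compute digits iteratively via a_i = x_i mod 19, x_{i+1} = (x_i − a_i)/19, with x_0 = x:
  x_0 = 16/3;  a_0 = 18;  x_1 = (x_0 − 18)/19 = -2/3
  x_1 = -2/3;  a_1 = 12;  x_2 = (x_1 − 12)/19 = -2/3
  x_2 = -2/3;  a_2 = 12;  x_3 = (x_2 − 12)/19 = -2/3
  x_3 = -2/3;  a_3 = 12;  x_4 = (x_3 − 12)/19 = -2/3
  x_4 = -2/3;  a_4 = 12;  x_5 = (x_4 − 12)/19 = -2/3
Digits: (18, 12, 12, 12, 12).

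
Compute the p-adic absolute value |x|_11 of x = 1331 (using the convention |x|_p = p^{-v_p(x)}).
|1331|_11 = 1/1331

Step 1 — compute v_11(x) by factoring powers of 11 out of the numerator and denominator: v_11(1331) = 3. Step 2 — apply |x|_p = p^{-v_p(x)} = 11^{-3} = 1/1331.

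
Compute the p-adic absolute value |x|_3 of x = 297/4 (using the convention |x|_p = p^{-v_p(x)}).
|297/4|_3 = 1/27

Step 1 — compute v_3(x) by factoring powers of 3 out of the numerator and denominator: v_3(297/4) = 3. Step 2 — apply |x|_p = p^{-v_p(x)} = 3^{-3} = 1/27.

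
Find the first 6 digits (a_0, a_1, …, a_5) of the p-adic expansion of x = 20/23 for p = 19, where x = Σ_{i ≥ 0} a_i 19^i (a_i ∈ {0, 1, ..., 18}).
(a_0, …, a_5) = (5, 13, 15, 0, 14, 10)

v_19(20/23) = 0 (numerator and denominator both coprime to 19), so x ∈ ℤ_19^×. Compute digits iteratively via a_i = x_i mod 19, x_{i+1} = (x_i − a_i)/19, with x_0 = x:
  x_0 = 20/23;  a_0 = 5;  x_1 = (x_0 − 5)/19 = -5/23
  x_1 = -5/23;  a_1 = 13;  x_2 = (x_1 − 13)/19 = -16/23
  x_2 = -16/23;  a_2 = 15;  x_3 = (x_2 − 15)/19 = -19/23
  x_3 = -19/23;  a_3 = 0;  x_4 = (x_3 − 0)/19 = -1/23
  x_4 = -1/23;  a_4 = 14;  x_5 = (x_4 − 14)/19 = -17/23
  x_5 = -17/23;  a_5 = 10;  x_6 = (x_5 − 10)/19 = -13/23
Digits: (5, 13, 15, 0, 14, 10).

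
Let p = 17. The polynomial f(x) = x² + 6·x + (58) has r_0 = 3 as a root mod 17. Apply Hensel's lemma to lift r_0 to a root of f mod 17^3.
r_2 = 4066 (mod 4913)

Hensel: r_{i+1} = r_i − f(r_i)·(f′(r_i))^{-1} mod 17^{i+2}, f′(x) = 2x + 6. Iterate:
  r_0 = 3 (mod 17)
  r_1 = 20 (mod 289)
  r_2 = 4066 (mod 4913)
Final: r = 4066 satisfies f(r) ≡ 0 mod 17^3.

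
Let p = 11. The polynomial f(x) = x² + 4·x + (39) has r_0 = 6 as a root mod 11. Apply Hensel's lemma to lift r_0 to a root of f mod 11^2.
r_1 = 83 (mod 121)

Hensel: r_{i+1} = r_i − f(r_i)·(f′(r_i))^{-1} mod 11^{i+2}, f′(x) = 2x + 4. Iterate:
  r_0 = 6 (mod 11)
  r_1 = 83 (mod 121)
Final: r = 83 satisfies f(r) ≡ 0 mod 11^2.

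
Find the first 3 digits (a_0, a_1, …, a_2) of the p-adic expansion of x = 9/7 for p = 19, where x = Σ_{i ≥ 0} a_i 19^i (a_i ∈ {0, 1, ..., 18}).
(a_0, …, a_2) = (4, 8, 5)

v_19(9/7) = 0 (numerator and denominator both coprime to 19), so x ∈ ℤ_19^×. Compute digits iteratively via a_i = x_i mod 19, x_{i+1} = (x_i − a_i)/19, with x_0 = x:
  x_0 = 9/7;  a_0 = 4;  x_1 = (x_0 − 4)/19 = -1/7
  x_1 = -1/7;  a_1 = 8;  x_2 = (x_1 − 8)/19 = -3/7
  x_2 = -3/7;  a_2 = 5;  x_3 = (x_2 − 5)/19 = -2/7
Digits: (4, 8, 5).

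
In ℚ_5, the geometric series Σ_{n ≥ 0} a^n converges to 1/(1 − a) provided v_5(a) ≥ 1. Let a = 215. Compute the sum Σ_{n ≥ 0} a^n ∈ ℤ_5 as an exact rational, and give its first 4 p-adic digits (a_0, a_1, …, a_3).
Σ a^n = 1/(1 − a) = -1/214;  first 4 digits = (1, 3, 2, 3)

v_5(a) = 1 ≥ 1, so the series converges in ℤ_5 to 1/(1 − a) = 1/(1 − 215) = -1/214. Expand this rational in ℤ_5: compute digits iteratively via d_i = x_i mod 5, x_{i+1} = (x_i − d_i)/5. The first 4 digits are (1, 3, 2, 3).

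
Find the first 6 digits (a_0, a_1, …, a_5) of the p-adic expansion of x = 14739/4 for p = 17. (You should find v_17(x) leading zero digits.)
(a_0, …, a_5) = (0, 0, 0, 5, 4, 4)

v_17(14739/4) = 3, so a_0 = ... = a_2 = 0. Factor out: x = 17^3 · u with u = 3/4 a unit in ℤ_17. Expand u iteratively via a_{v+i} = u_i mod 17, u_{i+1} = (u_i − a_{v+i})/17:
  u_0 = 3/4;  a_3 = 5;  u_1 = (u_0 − 5)/17 = -1/4
  u_1 = -1/4;  a_4 = 4;  u_2 = (u_1 − 4)/17 = -1/4
  u_2 = -1/4;  a_5 = 4;  u_3 = (u_2 − 4)/17 = -1/4
Digits: (0, 0, 0, 5, 4, 4).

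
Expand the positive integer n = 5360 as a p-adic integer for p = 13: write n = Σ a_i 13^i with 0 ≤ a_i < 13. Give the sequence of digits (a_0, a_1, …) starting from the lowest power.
(a_0, a_1, …) = (4, 9, 5, 2)

Repeated division by 13 gives the digits low-to-high: 5360 = 4 + 9·13^1 + 5·13^2 + 2·13^3. Digit sequence: (4, 9, 5, 2).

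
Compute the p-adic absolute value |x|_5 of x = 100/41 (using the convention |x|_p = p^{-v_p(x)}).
|100/41|_5 = 1/25

Step 1 — compute v_5(x) by factoring powers of 5 out of the numerator and denominator: v_5(100/41) = 2. Step 2 — apply |x|_p = p^{-v_p(x)} = 5^{-2} = 1/25.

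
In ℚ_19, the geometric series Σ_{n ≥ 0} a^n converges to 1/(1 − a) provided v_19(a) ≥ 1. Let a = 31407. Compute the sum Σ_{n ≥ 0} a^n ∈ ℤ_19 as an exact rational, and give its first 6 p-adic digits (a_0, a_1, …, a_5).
Σ a^n = 1/(1 − a) = -1/31406;  first 6 digits = (1, 0, 11, 4, 7, 18)

v_19(a) = 2 ≥ 1, so the series converges in ℤ_19 to 1/(1 − a) = 1/(1 − 31407) = -1/31406. Expand this rational in ℤ_19: compute digits iteratively via d_i = x_i mod 19, x_{i+1} = (x_i − d_i)/19. The first 6 digits are (1, 0, 11, 4, 7, 18).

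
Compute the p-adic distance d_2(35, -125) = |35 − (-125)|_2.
d_2(35, -125) = 1/32

Step 1 — x − y = 35 − (-125) = 160. Step 2 — v_2(160) = 5 (factor: 160 = (2^5 · 5); the sign does not affect v_p). Step 3 — |x − y|_2 = 2^{-5} = 1/32.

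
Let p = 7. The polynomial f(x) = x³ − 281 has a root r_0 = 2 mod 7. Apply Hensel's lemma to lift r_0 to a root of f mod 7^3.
r_2 = 184 (mod 343)

Hensel: r_{i+1} = r_i − f(r_i)/f′(r_i) mod 7^{i+2}, where f′(x) = 3x². Iterate:
  r_0 = 2 (mod 7)
  r_1 = 37 (mod 49)
  r_2 = 184 (mod 343)
Final: r = 184 with f(r) ≡ 0 mod 7^3.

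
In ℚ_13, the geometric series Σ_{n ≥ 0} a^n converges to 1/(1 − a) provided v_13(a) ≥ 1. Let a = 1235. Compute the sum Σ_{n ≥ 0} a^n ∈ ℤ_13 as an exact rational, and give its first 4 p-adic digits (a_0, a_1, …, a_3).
Σ a^n = 1/(1 − a) = -1/1234;  first 4 digits = (1, 4, 10, 4)

v_13(a) = 1 ≥ 1, so the series converges in ℤ_13 to 1/(1 − a) = 1/(1 − 1235) = -1/1234. Expand this rational in ℤ_13: compute digits iteratively via d_i = x_i mod 13, x_{i+1} = (x_i − d_i)/13. The first 4 digits are (1, 4, 10, 4).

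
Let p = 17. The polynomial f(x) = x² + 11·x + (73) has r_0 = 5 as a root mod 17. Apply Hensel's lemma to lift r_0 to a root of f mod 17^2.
r_1 = 39 (mod 289)

Hensel: r_{i+1} = r_i − f(r_i)·(f′(r_i))^{-1} mod 17^{i+2}, f′(x) = 2x + 11. Iterate:
  r_0 = 5 (mod 17)
  r_1 = 39 (mod 289)
Final: r = 39 satisfies f(r) ≡ 0 mod 17^2.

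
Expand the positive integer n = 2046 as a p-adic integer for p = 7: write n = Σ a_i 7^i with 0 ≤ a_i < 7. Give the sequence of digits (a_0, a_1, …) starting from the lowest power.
(a_0, a_1, …) = (2, 5, 6, 5)

Repeated division by 7 gives the digits low-to-high: 2046 = 2 + 5·7^1 + 6·7^2 + 5·7^3. Digit sequence: (2, 5, 6, 5).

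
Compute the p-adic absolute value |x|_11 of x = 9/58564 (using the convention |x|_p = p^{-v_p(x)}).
|9/58564|_11 = 14641

Step 1 — compute v_11(x) by factoring powers of 11 out of the numerator and denominator: v_11(9/58564) = -4. Step 2 — apply |x|_p = p^{-v_p(x)} = 11^{4} = 14641.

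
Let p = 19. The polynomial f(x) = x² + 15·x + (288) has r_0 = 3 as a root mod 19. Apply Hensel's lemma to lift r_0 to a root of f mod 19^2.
r_1 = 193 (mod 361)

Hensel: r_{i+1} = r_i − f(r_i)·(f′(r_i))^{-1} mod 19^{i+2}, f′(x) = 2x + 15. Iterate:
  r_0 = 3 (mod 19)
  r_1 = 193 (mod 361)
Final: r = 193 satisfies f(r) ≡ 0 mod 19^2.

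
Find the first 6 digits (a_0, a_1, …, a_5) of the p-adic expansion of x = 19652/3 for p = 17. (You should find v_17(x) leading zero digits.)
(a_0, …, a_5) = (0, 0, 0, 7, 11, 5)

v_17(19652/3) = 3, so a_0 = ... = a_2 = 0. Factor out: x = 17^3 · u with u = 4/3 a unit in ℤ_17. Expand u iteratively via a_{v+i} = u_i mod 17, u_{i+1} = (u_i − a_{v+i})/17:
  u_0 = 4/3;  a_3 = 7;  u_1 = (u_0 − 7)/17 = -1/3
  u_1 = -1/3;  a_4 = 11;  u_2 = (u_1 − 11)/17 = -2/3
  u_2 = -2/3;  a_5 = 5;  u_3 = (u_2 − 5)/17 = -1/3
Digits: (0, 0, 0, 7, 11, 5).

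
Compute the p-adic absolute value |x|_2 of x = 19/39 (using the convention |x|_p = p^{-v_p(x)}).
|19/39|_2 = 1

Step 1 — compute v_2(x) by factoring powers of 2 out of the numerator and denominator: v_2(19/39) = 0. Step 2 — apply |x|_p = p^{-v_p(x)} = 2^{0} = 1.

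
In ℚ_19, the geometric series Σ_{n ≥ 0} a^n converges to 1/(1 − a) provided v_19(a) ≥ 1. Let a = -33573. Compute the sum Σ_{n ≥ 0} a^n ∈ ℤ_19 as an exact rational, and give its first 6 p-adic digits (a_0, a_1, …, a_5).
Σ a^n = 1/(1 − a) = 1/33574;  first 6 digits = (1, 0, 2, 14, 3, 18)

v_19(a) = 2 ≥ 1, so the series converges in ℤ_19 to 1/(1 − a) = 1/(1 − (-33573)) = 1/33574. Expand this rational in ℤ_19: compute digits iteratively via d_i = x_i mod 19, x_{i+1} = (x_i − d_i)/19. The first 6 digits are (1, 0, 2, 14, 3, 18).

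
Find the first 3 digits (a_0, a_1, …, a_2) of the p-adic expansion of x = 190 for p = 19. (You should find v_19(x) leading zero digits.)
(a_0, …, a_2) = (0, 10, 0)

v_19(190) = 1, so a_0 = ... = a_0 = 0. Factor out: x = 19^1 · u with u = 10 a unit in ℤ_19. Expand u iteratively via a_{v+i} = u_i mod 19, u_{i+1} = (u_i − a_{v+i})/19:
  u_0 = 10;  a_1 = 10;  u_1 = (u_0 − 10)/19 = 0
  u_1 = 0;  a_2 = 0;  u_2 = (u_1 − 0)/19 = 0
Digits: (0, 10, 0).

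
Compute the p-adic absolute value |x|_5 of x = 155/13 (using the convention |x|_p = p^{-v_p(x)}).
|155/13|_5 = 1/5

Step 1 — compute v_5(x) by factoring powers of 5 out of the numerator and denominator: v_5(155/13) = 1. Step 2 — apply |x|_p = p^{-v_p(x)} = 5^{-1} = 1/5.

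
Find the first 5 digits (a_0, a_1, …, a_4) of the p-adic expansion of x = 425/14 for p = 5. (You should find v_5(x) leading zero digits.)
(a_0, …, a_4) = (0, 0, 3, 0, 1)

v_5(425/14) = 2, so a_0 = ... = a_1 = 0. Factor out: x = 5^2 · u with u = 17/14 a unit in ℤ_5. Expand u iteratively via a_{v+i} = u_i mod 5, u_{i+1} = (u_i − a_{v+i})/5:
  u_0 = 17/14;  a_2 = 3;  u_1 = (u_0 − 3)/5 = -5/14
  u_1 = -5/14;  a_3 = 0;  u_2 = (u_1 − 0)/5 = -1/14
  u_2 = -1/14;  a_4 = 1;  u_3 = (u_2 − 1)/5 = -3/14
Digits: (0, 0, 3, 0, 1).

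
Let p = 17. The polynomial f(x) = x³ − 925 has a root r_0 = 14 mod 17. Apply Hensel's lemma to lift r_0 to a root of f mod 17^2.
r_1 = 150 (mod 289)

Hensel: r_{i+1} = r_i − f(r_i)/f′(r_i) mod 17^{i+2}, where f′(x) = 3x². Iterate:
  r_0 = 14 (mod 17)
  r_1 = 150 (mod 289)
Final: r = 150 with f(r) ≡ 0 mod 17^2.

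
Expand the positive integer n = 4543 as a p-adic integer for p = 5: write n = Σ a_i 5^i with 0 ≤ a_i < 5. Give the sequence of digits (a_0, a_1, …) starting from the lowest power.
(a_0, a_1, …) = (3, 3, 1, 1, 2, 1)

Repeated division by 5 gives the digits low-to-high: 4543 = 3 + 3·5^1 + 1·5^2 + 1·5^3 + 2·5^4 + 1·5^5. Digit sequence: (3, 3, 1, 1, 2, 1).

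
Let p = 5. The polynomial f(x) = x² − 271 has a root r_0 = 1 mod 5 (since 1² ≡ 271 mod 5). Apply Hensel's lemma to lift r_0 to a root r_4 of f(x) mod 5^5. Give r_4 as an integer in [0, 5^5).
r_4 = 2461 (mod 3125)

Hensel's recurrence: r_{i+1} = r_i − f(r_i)·(f′(r_i))^{-1} mod 5^{i+2}, with f′(x) = 2x. Iterate:
  r_0 = 1 (mod 5)
  r_1 = 11 (mod 25)
  r_2 = 86 (mod 125)
  r_3 = 586 (mod 625)
  r_4 = 2461 (mod 3125)
Final: r_4 = 2461, and one checks f(r_4) ≡ 0 mod 5^5.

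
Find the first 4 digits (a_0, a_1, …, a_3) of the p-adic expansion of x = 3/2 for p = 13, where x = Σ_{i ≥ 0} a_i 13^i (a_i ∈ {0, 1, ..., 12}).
(a_0, …, a_3) = (8, 6, 6, 6)

v_13(3/2) = 0 (numerator and denominator both coprime to 13), so x ∈ ℤ_13^×. Compute digits iteratively via a_i = x_i mod 13, x_{i+1} = (x_i − a_i)/13, with x_0 = x:
  x_0 = 3/2;  a_0 = 8;  x_1 = (x_0 − 8)/13 = -1/2
  x_1 = -1/2;  a_1 = 6;  x_2 = (x_1 − 6)/13 = -1/2
  x_2 = -1/2;  a_2 = 6;  x_3 = (x_2 − 6)/13 = -1/2
  x_3 = -1/2;  a_3 = 6;  x_4 = (x_3 − 6)/13 = -1/2
Digits: (8, 6, 6, 6).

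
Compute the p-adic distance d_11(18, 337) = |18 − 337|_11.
d_11(18, 337) = 1/11

Step 1 — x − y = 18 − 337 = -319. Step 2 — v_11(-319) = 1 (factor: -319 = −(11^1 · 29); the sign does not affect v_p). Step 3 — |x − y|_11 = 11^{-1} = 1/11.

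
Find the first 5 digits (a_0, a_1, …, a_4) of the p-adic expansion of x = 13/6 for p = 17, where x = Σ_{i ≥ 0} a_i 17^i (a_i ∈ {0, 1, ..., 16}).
(a_0, …, a_4) = (5, 14, 2, 14, 2)

v_17(13/6) = 0 (numerator and denominator both coprime to 17), so x ∈ ℤ_17^×. Compute digits iteratively via a_i = x_i mod 17, x_{i+1} = (x_i − a_i)/17, with x_0 = x:
  x_0 = 13/6;  a_0 = 5;  x_1 = (x_0 − 5)/17 = -1/6
  x_1 = -1/6;  a_1 = 14;  x_2 = (x_1 − 14)/17 = -5/6
  x_2 = -5/6;  a_2 = 2;  x_3 = (x_2 − 2)/17 = -1/6
  x_3 = -1/6;  a_3 = 14;  x_4 = (x_3 − 14)/17 = -5/6
  x_4 = -5/6;  a_4 = 2;  x_5 = (x_4 − 2)/17 = -1/6
Digits: (5, 14, 2, 14, 2).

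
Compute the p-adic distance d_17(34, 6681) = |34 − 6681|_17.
d_17(34, 6681) = 1/289

Step 1 — x − y = 34 − 6681 = -6647. Step 2 — v_17(-6647) = 2 (factor: -6647 = −(17^2 · 23); the sign does not affect v_p). Step 3 — |x − y|_17 = 17^{-2} = 1/289.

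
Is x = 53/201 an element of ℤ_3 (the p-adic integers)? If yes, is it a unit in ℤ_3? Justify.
x ∉ ℤ_3 (v_3(x) = -1 < 0)

ℤ_3 = {x ∈ ℚ_3 : v_3(x) ≥ 0} and ℤ_3^× = {x ∈ ℤ_3 : v_3(x) = 0}. Here v_3(53/201) = v_3(num) − v_3(den) = -1; compare against these criteria.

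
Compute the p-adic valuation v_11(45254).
v_11(45254) = 3

v_11(n) is the largest exponent k such that 11^k divides n. Factor out: 45254 = 11^3 · 34. (Sign doesn't affect v_p.) So v_11(45254) = 3.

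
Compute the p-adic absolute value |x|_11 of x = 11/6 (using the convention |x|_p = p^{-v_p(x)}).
|11/6|_11 = 1/11

Step 1 — compute v_11(x) by factoring powers of 11 out of the numerator and denominator: v_11(11/6) = 1. Step 2 — apply |x|_p = p^{-v_p(x)} = 11^{-1} = 1/11.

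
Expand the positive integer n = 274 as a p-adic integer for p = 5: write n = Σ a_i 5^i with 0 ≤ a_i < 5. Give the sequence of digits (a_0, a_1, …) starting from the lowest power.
(a_0, a_1, …) = (4, 4, 0, 2)

Repeated division by 5 gives the digits low-to-high: 274 = 4 + 4·5^1 + 2·5^3. Digit sequence: (4, 4, 0, 2).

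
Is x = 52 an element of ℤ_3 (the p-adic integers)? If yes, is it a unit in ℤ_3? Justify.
x ∈ ℤ_3^× (unit); v_3(x) = 0

ℤ_3 = {x ∈ ℚ_3 : v_3(x) ≥ 0} and ℤ_3^× = {x ∈ ℤ_3 : v_3(x) = 0}. Here v_3(52) = v_3(num) − v_3(den) = 0; compare against these criteria.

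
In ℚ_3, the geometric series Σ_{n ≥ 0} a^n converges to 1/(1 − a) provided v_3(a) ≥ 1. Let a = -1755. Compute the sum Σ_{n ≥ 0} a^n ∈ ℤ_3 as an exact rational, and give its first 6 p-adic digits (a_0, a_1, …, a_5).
Σ a^n = 1/(1 − a) = 1/1756;  first 6 digits = (1, 0, 0, 1, 2, 1)

v_3(a) = 3 ≥ 1, so the series converges in ℤ_3 to 1/(1 − a) = 1/(1 − (-1755)) = 1/1756. Expand this rational in ℤ_3: compute digits iteratively via d_i = x_i mod 3, x_{i+1} = (x_i − d_i)/3. The first 6 digits are (1, 0, 0, 1, 2, 1).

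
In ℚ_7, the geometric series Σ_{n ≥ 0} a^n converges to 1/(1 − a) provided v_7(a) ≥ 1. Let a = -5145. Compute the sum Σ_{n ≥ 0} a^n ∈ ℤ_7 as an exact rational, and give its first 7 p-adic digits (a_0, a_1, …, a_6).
Σ a^n = 1/(1 − a) = 1/5146;  first 7 digits = (1, 0, 0, 6, 4, 6, 0)

v_7(a) = 3 ≥ 1, so the series converges in ℤ_7 to 1/(1 − a) = 1/(1 − (-5145)) = 1/5146. Expand this rational in ℤ_7: compute digits iteratively via d_i = x_i mod 7, x_{i+1} = (x_i − d_i)/7. The first 7 digits are (1, 0, 0, 6, 4, 6, 0).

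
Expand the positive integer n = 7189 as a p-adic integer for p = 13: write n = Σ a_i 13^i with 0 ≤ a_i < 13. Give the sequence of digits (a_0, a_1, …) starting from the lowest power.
(a_0, a_1, …) = (0, 7, 3, 3)

Repeated division by 13 gives the digits low-to-high: 7189 = 7·13^1 + 3·13^2 + 3·13^3. Digit sequence: (0, 7, 3, 3).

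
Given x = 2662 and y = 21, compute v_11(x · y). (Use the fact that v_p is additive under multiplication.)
v_11(55902) = 3

v_p(x) = 3 (factor: 2662 = 11^3 · 2); v_p(y) = 0 (factor: 21 = 11^0 · 21). Additivity: v_p(xy) = v_p(x) + v_p(y) = 3 + 0 = 3. (Direct check: xy = 55902 = 11^3 · (42).)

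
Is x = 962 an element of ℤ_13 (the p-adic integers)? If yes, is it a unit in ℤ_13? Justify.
x ∈ ℤ_13 but not a unit; v_13(x) = 1 > 0

ℤ_13 = {x ∈ ℚ_13 : v_13(x) ≥ 0} and ℤ_13^× = {x ∈ ℤ_13 : v_13(x) = 0}. Here v_13(962) = v_13(num) − v_13(den) = 1; compare against these criteria.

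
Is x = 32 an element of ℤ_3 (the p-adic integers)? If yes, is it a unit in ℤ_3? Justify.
x ∈ ℤ_3^× (unit); v_3(x) = 0

ℤ_3 = {x ∈ ℚ_3 : v_3(x) ≥ 0} and ℤ_3^× = {x ∈ ℤ_3 : v_3(x) = 0}. Here v_3(32) = v_3(num) − v_3(den) = 0; compare against these criteria.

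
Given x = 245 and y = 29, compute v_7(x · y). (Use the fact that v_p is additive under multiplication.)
v_7(7105) = 2

v_p(x) = 2 (factor: 245 = 7^2 · 5); v_p(y) = 0 (factor: 29 = 7^0 · 29). Additivity: v_p(xy) = v_p(x) + v_p(y) = 2 + 0 = 2. (Direct check: xy = 7105 = 7^2 · (145).)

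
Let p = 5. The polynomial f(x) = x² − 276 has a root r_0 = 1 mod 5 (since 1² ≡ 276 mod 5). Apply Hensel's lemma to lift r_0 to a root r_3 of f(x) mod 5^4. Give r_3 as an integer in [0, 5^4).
r_3 = 451 (mod 625)

Hensel's recurrence: r_{i+1} = r_i − f(r_i)·(f′(r_i))^{-1} mod 5^{i+2}, with f′(x) = 2x. Iterate:
  r_0 = 1 (mod 5)
  r_1 = 1 (mod 25)
  r_2 = 76 (mod 125)
  r_3 = 451 (mod 625)
Final: r_3 = 451, and one checks f(r_3) ≡ 0 mod 5^4.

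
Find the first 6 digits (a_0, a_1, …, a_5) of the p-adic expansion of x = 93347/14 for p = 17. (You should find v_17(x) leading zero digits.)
(a_0, …, a_5) = (0, 0, 0, 5, 1, 6)

v_17(93347/14) = 3, so a_0 = ... = a_2 = 0. Factor out: x = 17^3 · u with u = 19/14 a unit in ℤ_17. Expand u iteratively via a_{v+i} = u_i mod 17, u_{i+1} = (u_i − a_{v+i})/17:
  u_0 = 19/14;  a_3 = 5;  u_1 = (u_0 − 5)/17 = -3/14
  u_1 = -3/14;  a_4 = 1;  u_2 = (u_1 − 1)/17 = -1/14
  u_2 = -1/14;  a_5 = 6;  u_3 = (u_2 − 6)/17 = -5/14
Digits: (0, 0, 0, 5, 1, 6).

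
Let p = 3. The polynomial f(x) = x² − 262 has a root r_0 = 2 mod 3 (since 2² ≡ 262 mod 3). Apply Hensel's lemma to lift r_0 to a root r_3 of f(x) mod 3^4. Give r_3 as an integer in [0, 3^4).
r_3 = 71 (mod 81)

Hensel's recurrence: r_{i+1} = r_i − f(r_i)·(f′(r_i))^{-1} mod 3^{i+2}, with f′(x) = 2x. Iterate:
  r_0 = 2 (mod 3)
  r_1 = 8 (mod 9)
  r_2 = 17 (mod 27)
  r_3 = 71 (mod 81)
Final: r_3 = 71, and one checks f(r_3) ≡ 0 mod 3^4.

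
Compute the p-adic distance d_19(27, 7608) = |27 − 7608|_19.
d_19(27, 7608) = 1/361

Step 1 — x − y = 27 − 7608 = -7581. Step 2 — v_19(-7581) = 2 (factor: -7581 = −(19^2 · 21); the sign does not affect v_p). Step 3 — |x − y|_19 = 19^{-2} = 1/361.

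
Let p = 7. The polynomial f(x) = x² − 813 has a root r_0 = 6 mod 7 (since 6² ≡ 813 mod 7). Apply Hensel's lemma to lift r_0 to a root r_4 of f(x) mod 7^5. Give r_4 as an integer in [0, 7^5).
r_4 = 6208 (mod 16807)

Hensel's recurrence: r_{i+1} = r_i − f(r_i)·(f′(r_i))^{-1} mod 7^{i+2}, with f′(x) = 2x. Iterate:
  r_0 = 6 (mod 7)
  r_1 = 34 (mod 49)
  r_2 = 34 (mod 343)
  r_3 = 1406 (mod 2401)
  r_4 = 6208 (mod 16807)
Final: r_4 = 6208, and one checks f(r_4) ≡ 0 mod 7^5.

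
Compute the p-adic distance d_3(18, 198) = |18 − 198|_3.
d_3(18, 198) = 1/9

Step 1 — x − y = 18 − 198 = -180. Step 2 — v_3(-180) = 2 (factor: -180 = −(3^2 · 20); the sign does not affect v_p). Step 3 — |x − y|_3 = 3^{-2} = 1/9.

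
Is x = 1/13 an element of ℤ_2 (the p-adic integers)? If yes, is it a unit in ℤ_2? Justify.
x ∈ ℤ_2^× (unit); v_2(x) = 0

ℤ_2 = {x ∈ ℚ_2 : v_2(x) ≥ 0} and ℤ_2^× = {x ∈ ℤ_2 : v_2(x) = 0}. Here v_2(1/13) = v_2(num) − v_2(den) = 0; compare against these criteria.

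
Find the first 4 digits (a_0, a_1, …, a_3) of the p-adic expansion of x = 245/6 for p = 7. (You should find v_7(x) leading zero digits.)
(a_0, …, a_3) = (0, 0, 2, 1)

v_7(245/6) = 2, so a_0 = ... = a_1 = 0. Factor out: x = 7^2 · u with u = 5/6 a unit in ℤ_7. Expand u iteratively via a_{v+i} = u_i mod 7, u_{i+1} = (u_i − a_{v+i})/7:
  u_0 = 5/6;  a_2 = 2;  u_1 = (u_0 − 2)/7 = -1/6
  u_1 = -1/6;  a_3 = 1;  u_2 = (u_1 − 1)/7 = -1/6
Digits: (0, 0, 2, 1).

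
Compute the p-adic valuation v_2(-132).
v_2(-132) = 2

v_2(n) is the largest exponent k such that 2^k divides n. Factor out: -132 = -2^2 · 33. (Sign doesn't affect v_p.) So v_2(-132) = 2.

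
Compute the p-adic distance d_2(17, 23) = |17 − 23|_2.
d_2(17, 23) = 1/2

Step 1 — x − y = 17 − 23 = -6. Step 2 — v_2(-6) = 1 (factor: -6 = −(2^1 · 3); the sign does not affect v_p). Step 3 — |x − y|_2 = 2^{-1} = 1/2.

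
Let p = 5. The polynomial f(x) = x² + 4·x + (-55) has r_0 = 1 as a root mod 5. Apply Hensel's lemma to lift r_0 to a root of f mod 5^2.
r_1 = 1 (mod 25)

Hensel: r_{i+1} = r_i − f(r_i)·(f′(r_i))^{-1} mod 5^{i+2}, f′(x) = 2x + 4. Iterate:
  r_0 = 1 (mod 5)
  r_1 = 1 (mod 25)
Final: r = 1 satisfies f(r) ≡ 0 mod 5^2.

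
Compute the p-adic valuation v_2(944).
v_2(944) = 4

v_2(n) is the largest exponent k such that 2^k divides n. Factor out: 944 = 2^4 · 59. (Sign doesn't affect v_p.) So v_2(944) = 4.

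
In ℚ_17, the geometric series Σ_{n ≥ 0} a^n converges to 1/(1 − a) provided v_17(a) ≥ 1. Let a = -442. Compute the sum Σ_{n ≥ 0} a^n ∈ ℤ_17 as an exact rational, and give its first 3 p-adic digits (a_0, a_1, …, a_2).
Σ a^n = 1/(1 − a) = 1/443;  first 3 digits = (1, 8, 11)

v_17(a) = 1 ≥ 1, so the series converges in ℤ_17 to 1/(1 − a) = 1/(1 − (-442)) = 1/443. Expand this rational in ℤ_17: compute digits iteratively via d_i = x_i mod 17, x_{i+1} = (x_i − d_i)/17. The first 3 digits are (1, 8, 11).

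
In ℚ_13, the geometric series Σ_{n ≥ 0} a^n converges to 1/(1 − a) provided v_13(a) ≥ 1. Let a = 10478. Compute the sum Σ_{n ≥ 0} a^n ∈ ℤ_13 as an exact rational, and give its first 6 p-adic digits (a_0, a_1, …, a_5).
Σ a^n = 1/(1 − a) = -1/10477;  first 6 digits = (1, 0, 10, 4, 9, 9)

v_13(a) = 2 ≥ 1, so the series converges in ℤ_13 to 1/(1 − a) = 1/(1 − 10478) = -1/10477. Expand this rational in ℤ_13: compute digits iteratively via d_i = x_i mod 13, x_{i+1} = (x_i − d_i)/13. The first 6 digits are (1, 0, 10, 4, 9, 9).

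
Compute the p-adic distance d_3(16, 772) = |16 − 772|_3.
d_3(16, 772) = 1/27

Step 1 — x − y = 16 − 772 = -756. Step 2 — v_3(-756) = 3 (factor: -756 = −(3^3 · 28); the sign does not affect v_p). Step 3 — |x − y|_3 = 3^{-3} = 1/27.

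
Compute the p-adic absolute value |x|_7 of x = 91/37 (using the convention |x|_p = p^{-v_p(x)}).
|91/37|_7 = 1/7

Step 1 — compute v_7(x) by factoring powers of 7 out of the numerator and denominator: v_7(91/37) = 1. Step 2 — apply |x|_p = p^{-v_p(x)} = 7^{-1} = 1/7.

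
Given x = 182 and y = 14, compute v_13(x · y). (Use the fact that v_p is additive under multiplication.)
v_13(2548) = 1

v_p(x) = 1 (factor: 182 = 13^1 · 14); v_p(y) = 0 (factor: 14 = 13^0 · 14). Additivity: v_p(xy) = v_p(x) + v_p(y) = 1 + 0 = 1. (Direct check: xy = 2548 = 13^1 · (196).)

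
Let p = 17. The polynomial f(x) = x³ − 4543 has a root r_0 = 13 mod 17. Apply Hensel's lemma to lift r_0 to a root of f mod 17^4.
r_3 = 78128 (mod 83521)

Hensel: r_{i+1} = r_i − f(r_i)/f′(r_i) mod 17^{i+2}, where f′(x) = 3x². Iterate:
  r_0 = 13 (mod 17)
  r_1 = 98 (mod 289)
  r_2 = 4433 (mod 4913)
  r_3 = 78128 (mod 83521)
Final: r = 78128 with f(r) ≡ 0 mod 17^4.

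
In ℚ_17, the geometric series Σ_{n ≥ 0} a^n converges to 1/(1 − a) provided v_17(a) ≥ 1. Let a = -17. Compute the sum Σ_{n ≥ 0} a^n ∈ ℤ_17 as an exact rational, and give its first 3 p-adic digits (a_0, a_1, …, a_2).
Σ a^n = 1/(1 − a) = 1/18;  first 3 digits = (1, 16, 0)

v_17(a) = 1 ≥ 1, so the series converges in ℤ_17 to 1/(1 − a) = 1/(1 − (-17)) = 1/18. Expand this rational in ℤ_17: compute digits iteratively via d_i = x_i mod 17, x_{i+1} = (x_i − d_i)/17. The first 3 digits are (1, 16, 0).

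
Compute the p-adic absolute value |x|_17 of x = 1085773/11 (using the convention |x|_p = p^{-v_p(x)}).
|1085773/11|_17 = 1/83521

Step 1 — compute v_17(x) by factoring powers of 17 out of the numerator and denominator: v_17(1085773/11) = 4. Step 2 — apply |x|_p = p^{-v_p(x)} = 17^{-4} = 1/83521.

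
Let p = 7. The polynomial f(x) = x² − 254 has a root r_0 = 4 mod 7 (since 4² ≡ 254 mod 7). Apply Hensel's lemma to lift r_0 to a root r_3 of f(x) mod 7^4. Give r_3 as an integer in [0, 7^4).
r_3 = 1957 (mod 2401)

Hensel's recurrence: r_{i+1} = r_i − f(r_i)·(f′(r_i))^{-1} mod 7^{i+2}, with f′(x) = 2x. Iterate:
  r_0 = 4 (mod 7)
  r_1 = 46 (mod 49)
  r_2 = 242 (mod 343)
  r_3 = 1957 (mod 2401)
Final: r_3 = 1957, and one checks f(r_3) ≡ 0 mod 7^4.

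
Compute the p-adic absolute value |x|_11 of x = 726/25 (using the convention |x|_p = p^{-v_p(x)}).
|726/25|_11 = 1/121

Step 1 — compute v_11(x) by factoring powers of 11 out of the numerator and denominator: v_11(726/25) = 2. Step 2 — apply |x|_p = p^{-v_p(x)} = 11^{-2} = 1/121.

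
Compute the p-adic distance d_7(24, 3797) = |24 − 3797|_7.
d_7(24, 3797) = 1/343

Step 1 — x − y = 24 − 3797 = -3773. Step 2 — v_7(-3773) = 3 (factor: -3773 = −(7^3 · 11); the sign does not affect v_p). Step 3 — |x − y|_7 = 7^{-3} = 1/343.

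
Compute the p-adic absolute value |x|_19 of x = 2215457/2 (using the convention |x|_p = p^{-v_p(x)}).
|2215457/2|_19 = 1/130321

Step 1 — compute v_19(x) by factoring powers of 19 out of the numerator and denominator: v_19(2215457/2) = 4. Step 2 — apply |x|_p = p^{-v_p(x)} = 19^{-4} = 1/130321.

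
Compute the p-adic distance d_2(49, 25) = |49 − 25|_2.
d_2(49, 25) = 1/8

Step 1 — x − y = 49 − 25 = 24. Step 2 — v_2(24) = 3 (factor: 24 = (2^3 · 3); the sign does not affect v_p). Step 3 — |x − y|_2 = 2^{-3} = 1/8.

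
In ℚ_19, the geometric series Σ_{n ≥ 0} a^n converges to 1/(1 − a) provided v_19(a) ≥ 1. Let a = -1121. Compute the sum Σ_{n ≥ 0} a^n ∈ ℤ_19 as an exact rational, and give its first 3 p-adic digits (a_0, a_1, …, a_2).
Σ a^n = 1/(1 − a) = 1/1122;  first 3 digits = (1, 17, 0)

v_19(a) = 1 ≥ 1, so the series converges in ℤ_19 to 1/(1 − a) = 1/(1 − (-1121)) = 1/1122. Expand this rational in ℤ_19: compute digits iteratively via d_i = x_i mod 19, x_{i+1} = (x_i − d_i)/19. The first 3 digits are (1, 17, 0).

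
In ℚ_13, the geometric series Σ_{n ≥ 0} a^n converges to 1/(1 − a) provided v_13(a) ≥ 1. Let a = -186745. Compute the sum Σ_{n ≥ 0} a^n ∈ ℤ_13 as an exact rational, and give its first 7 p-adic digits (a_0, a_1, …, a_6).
Σ a^n = 1/(1 − a) = 1/186746;  first 7 digits = (1, 0, 0, 6, 6, 12, 9)

v_13(a) = 3 ≥ 1, so the series converges in ℤ_13 to 1/(1 − a) = 1/(1 − (-186745)) = 1/186746. Expand this rational in ℤ_13: compute digits iteratively via d_i = x_i mod 13, x_{i+1} = (x_i − d_i)/13. The first 7 digits are (1, 0, 0, 6, 6, 12, 9).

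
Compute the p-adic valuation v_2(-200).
v_2(-200) = 3

v_2(n) is the largest exponent k such that 2^k divides n. Factor out: -200 = -2^3 · 25. (Sign doesn't affect v_p.) So v_2(-200) = 3.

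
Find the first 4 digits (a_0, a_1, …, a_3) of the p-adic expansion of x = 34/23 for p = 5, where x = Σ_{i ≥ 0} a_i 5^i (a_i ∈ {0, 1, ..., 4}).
(a_0, …, a_3) = (3, 1, 3, 0)

v_5(34/23) = 0 (numerator and denominator both coprime to 5), so x ∈ ℤ_5^×. Compute digits iteratively via a_i = x_i mod 5, x_{i+1} = (x_i − a_i)/5, with x_0 = x:
  x_0 = 34/23;  a_0 = 3;  x_1 = (x_0 − 3)/5 = -7/23
  x_1 = -7/23;  a_1 = 1;  x_2 = (x_1 − 1)/5 = -6/23
  x_2 = -6/23;  a_2 = 3;  x_3 = (x_2 − 3)/5 = -15/23
  x_3 = -15/23;  a_3 = 0;  x_4 = (x_3 − 0)/5 = -3/23
Digits: (3, 1, 3, 0).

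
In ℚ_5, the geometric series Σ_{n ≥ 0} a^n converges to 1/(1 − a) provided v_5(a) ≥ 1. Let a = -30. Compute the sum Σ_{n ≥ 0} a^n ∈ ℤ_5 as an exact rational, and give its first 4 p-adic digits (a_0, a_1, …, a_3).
Σ a^n = 1/(1 − a) = 1/31;  first 4 digits = (1, 4, 4, 0)

v_5(a) = 1 ≥ 1, so the series converges in ℤ_5 to 1/(1 − a) = 1/(1 − (-30)) = 1/31. Expand this rational in ℤ_5: compute digits iteratively via d_i = x_i mod 5, x_{i+1} = (x_i − d_i)/5. The first 4 digits are (1, 4, 4, 0).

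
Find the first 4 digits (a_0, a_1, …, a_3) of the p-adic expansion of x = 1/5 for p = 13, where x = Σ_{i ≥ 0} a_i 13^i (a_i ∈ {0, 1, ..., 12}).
(a_0, …, a_3) = (8, 2, 5, 10)

v_13(1/5) = 0 (numerator and denominator both coprime to 13), so x ∈ ℤ_13^×. Compute digits iteratively via a_i = x_i mod 13, x_{i+1} = (x_i − a_i)/13, with x_0 = x:
  x_0 = 1/5;  a_0 = 8;  x_1 = (x_0 − 8)/13 = -3/5
  x_1 = -3/5;  a_1 = 2;  x_2 = (x_1 − 2)/13 = -1/5
  x_2 = -1/5;  a_2 = 5;  x_3 = (x_2 − 5)/13 = -2/5
  x_3 = -2/5;  a_3 = 10;  x_4 = (x_3 − 10)/13 = -4/5
Digits: (8, 2, 5, 10).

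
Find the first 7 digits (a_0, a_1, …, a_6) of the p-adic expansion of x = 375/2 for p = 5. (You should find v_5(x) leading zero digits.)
(a_0, …, a_6) = (0, 0, 0, 4, 2, 2, 2)

v_5(375/2) = 3, so a_0 = ... = a_2 = 0. Factor out: x = 5^3 · u with u = 3/2 a unit in ℤ_5. Expand u iteratively via a_{v+i} = u_i mod 5, u_{i+1} = (u_i − a_{v+i})/5:
  u_0 = 3/2;  a_3 = 4;  u_1 = (u_0 − 4)/5 = -1/2
  u_1 = -1/2;  a_4 = 2;  u_2 = (u_1 − 2)/5 = -1/2
  u_2 = -1/2;  a_5 = 2;  u_3 = (u_2 − 2)/5 = -1/2
  u_3 = -1/2;  a_6 = 2;  u_4 = (u_3 − 2)/5 = -1/2
Digits: (0, 0, 0, 4, 2, 2, 2).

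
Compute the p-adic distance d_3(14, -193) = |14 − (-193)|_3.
d_3(14, -193) = 1/9

Step 1 — x − y = 14 − (-193) = 207. Step 2 — v_3(207) = 2 (factor: 207 = (3^2 · 23); the sign does not affect v_p). Step 3 — |x − y|_3 = 3^{-2} = 1/9.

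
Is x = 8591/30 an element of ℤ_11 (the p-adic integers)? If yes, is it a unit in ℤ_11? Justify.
x ∈ ℤ_11 but not a unit; v_11(x) = 2 > 0

ℤ_11 = {x ∈ ℚ_11 : v_11(x) ≥ 0} and ℤ_11^× = {x ∈ ℤ_11 : v_11(x) = 0}. Here v_11(8591/30) = v_11(num) − v_11(den) = 2; compare against these criteria.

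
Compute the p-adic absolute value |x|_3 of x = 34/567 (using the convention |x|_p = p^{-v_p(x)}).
|34/567|_3 = 81

Step 1 — compute v_3(x) by factoring powers of 3 out of the numerator and denominator: v_3(34/567) = -4. Step 2 — apply |x|_p = p^{-v_p(x)} = 3^{4} = 81.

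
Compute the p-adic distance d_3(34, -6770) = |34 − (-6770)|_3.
d_3(34, -6770) = 1/243

Step 1 — x − y = 34 − (-6770) = 6804. Step 2 — v_3(6804) = 5 (factor: 6804 = (3^5 · 28); the sign does not affect v_p). Step 3 — |x − y|_3 = 3^{-5} = 1/243.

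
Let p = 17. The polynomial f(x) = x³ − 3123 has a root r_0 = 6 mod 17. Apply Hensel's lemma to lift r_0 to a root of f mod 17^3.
r_2 = 4103 (mod 4913)

Hensel: r_{i+1} = r_i − f(r_i)/f′(r_i) mod 17^{i+2}, where f′(x) = 3x². Iterate:
  r_0 = 6 (mod 17)
  r_1 = 57 (mod 289)
  r_2 = 4103 (mod 4913)
Final: r = 4103 with f(r) ≡ 0 mod 17^3.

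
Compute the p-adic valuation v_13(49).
v_13(49) = 0

v_13(n) is the largest exponent k such that 13^k divides n. Factor out: 49 = 13^0 · 49. (Sign doesn't affect v_p.) So v_13(49) = 0.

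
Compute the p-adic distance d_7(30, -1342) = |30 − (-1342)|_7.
d_7(30, -1342) = 1/343

Step 1 — x − y = 30 − (-1342) = 1372. Step 2 — v_7(1372) = 3 (factor: 1372 = (7^3 · 4); the sign does not affect v_p). Step 3 — |x − y|_7 = 7^{-3} = 1/343.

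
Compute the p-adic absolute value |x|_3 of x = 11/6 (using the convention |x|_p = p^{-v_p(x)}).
|11/6|_3 = 3

Step 1 — compute v_3(x) by factoring powers of 3 out of the numerator and denominator: v_3(11/6) = -1. Step 2 — apply |x|_p = p^{-v_p(x)} = 3^{1} = 3.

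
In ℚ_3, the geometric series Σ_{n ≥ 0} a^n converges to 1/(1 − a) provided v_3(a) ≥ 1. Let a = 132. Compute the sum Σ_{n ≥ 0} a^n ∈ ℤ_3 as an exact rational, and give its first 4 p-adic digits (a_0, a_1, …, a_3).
Σ a^n = 1/(1 − a) = -1/131;  first 4 digits = (1, 2, 0, 1)

v_3(a) = 1 ≥ 1, so the series converges in ℤ_3 to 1/(1 − a) = 1/(1 − 132) = -1/131. Expand this rational in ℤ_3: compute digits iteratively via d_i = x_i mod 3, x_{i+1} = (x_i − d_i)/3. The first 4 digits are (1, 2, 0, 1).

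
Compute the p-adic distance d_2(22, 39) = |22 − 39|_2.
d_2(22, 39) = 1

Step 1 — x − y = 22 − 39 = -17. Step 2 — v_2(-17) = 0 (factor: -17 = −(2^0 · 17); the sign does not affect v_p). Step 3 — |x − y|_2 = 2^{0} = 1.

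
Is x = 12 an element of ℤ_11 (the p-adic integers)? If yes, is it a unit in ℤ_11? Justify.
x ∈ ℤ_11^× (unit); v_11(x) = 0

ℤ_11 = {x ∈ ℚ_11 : v_11(x) ≥ 0} and ℤ_11^× = {x ∈ ℤ_11 : v_11(x) = 0}. Here v_11(12) = v_11(num) − v_11(den) = 0; compare against these criteria.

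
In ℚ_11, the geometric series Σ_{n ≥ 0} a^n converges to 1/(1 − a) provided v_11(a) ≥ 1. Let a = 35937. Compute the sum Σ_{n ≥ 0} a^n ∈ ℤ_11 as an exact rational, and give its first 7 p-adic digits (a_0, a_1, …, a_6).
Σ a^n = 1/(1 − a) = -1/35936;  first 7 digits = (1, 0, 0, 5, 2, 0, 3)

v_11(a) = 3 ≥ 1, so the series converges in ℤ_11 to 1/(1 − a) = 1/(1 − 35937) = -1/35936. Expand this rational in ℤ_11: compute digits iteratively via d_i = x_i mod 11, x_{i+1} = (x_i − d_i)/11. The first 7 digits are (1, 0, 0, 5, 2, 0, 3).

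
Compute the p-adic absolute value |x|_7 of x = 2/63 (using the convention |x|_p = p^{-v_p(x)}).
|2/63|_7 = 7

Step 1 — compute v_7(x) by factoring powers of 7 out of the numerator and denominator: v_7(2/63) = -1. Step 2 — apply |x|_p = p^{-v_p(x)} = 7^{1} = 7.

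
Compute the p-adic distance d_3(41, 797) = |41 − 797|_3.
d_3(41, 797) = 1/27

Step 1 — x − y = 41 − 797 = -756. Step 2 — v_3(-756) = 3 (factor: -756 = −(3^3 · 28); the sign does not affect v_p). Step 3 — |x − y|_3 = 3^{-3} = 1/27.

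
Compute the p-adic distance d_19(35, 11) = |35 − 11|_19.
d_19(35, 11) = 1

Step 1 — x − y = 35 − 11 = 24. Step 2 — v_19(24) = 0 (factor: 24 = (19^0 · 24); the sign does not affect v_p). Step 3 — |x − y|_19 = 19^{0} = 1.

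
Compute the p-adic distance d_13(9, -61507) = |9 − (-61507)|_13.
d_13(9, -61507) = 1/2197

Step 1 — x − y = 9 − (-61507) = 61516. Step 2 — v_13(61516) = 3 (factor: 61516 = (13^3 · 28); the sign does not affect v_p). Step 3 — |x − y|_13 = 13^{-3} = 1/2197.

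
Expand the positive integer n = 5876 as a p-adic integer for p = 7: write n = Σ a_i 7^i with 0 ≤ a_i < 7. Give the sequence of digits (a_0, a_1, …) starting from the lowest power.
(a_0, a_1, …) = (3, 6, 0, 3, 2)

Repeated division by 7 gives the digits low-to-high: 5876 = 3 + 6·7^1 + 3·7^3 + 2·7^4. Digit sequence: (3, 6, 0, 3, 2).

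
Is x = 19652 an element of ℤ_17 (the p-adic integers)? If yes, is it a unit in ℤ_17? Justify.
x ∈ ℤ_17 but not a unit; v_17(x) = 3 > 0

ℤ_17 = {x ∈ ℚ_17 : v_17(x) ≥ 0} and ℤ_17^× = {x ∈ ℤ_17 : v_17(x) = 0}. Here v_17(19652) = v_17(num) − v_17(den) = 3; compare against these criteria.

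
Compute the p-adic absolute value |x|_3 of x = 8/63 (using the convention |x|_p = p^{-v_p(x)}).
|8/63|_3 = 9

Step 1 — compute v_3(x) by factoring powers of 3 out of the numerator and denominator: v_3(8/63) = -2. Step 2 — apply |x|_p = p^{-v_p(x)} = 3^{2} = 9.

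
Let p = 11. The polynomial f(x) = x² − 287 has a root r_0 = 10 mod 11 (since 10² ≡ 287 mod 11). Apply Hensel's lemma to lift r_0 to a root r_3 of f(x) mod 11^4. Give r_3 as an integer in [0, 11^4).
r_3 = 12077 (mod 14641)

Hensel's recurrence: r_{i+1} = r_i − f(r_i)·(f′(r_i))^{-1} mod 11^{i+2}, with f′(x) = 2x. Iterate:
  r_0 = 10 (mod 11)
  r_1 = 98 (mod 121)
  r_2 = 98 (mod 1331)
  r_3 = 12077 (mod 14641)
Final: r_3 = 12077, and one checks f(r_3) ≡ 0 mod 11^4.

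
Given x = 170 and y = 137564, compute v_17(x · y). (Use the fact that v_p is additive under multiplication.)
v_17(23385880) = 4

v_p(x) = 1 (factor: 170 = 17^1 · 10); v_p(y) = 3 (factor: 137564 = 17^3 · 28). Additivity: v_p(xy) = v_p(x) + v_p(y) = 1 + 3 = 4. (Direct check: xy = 23385880 = 17^4 · (280).)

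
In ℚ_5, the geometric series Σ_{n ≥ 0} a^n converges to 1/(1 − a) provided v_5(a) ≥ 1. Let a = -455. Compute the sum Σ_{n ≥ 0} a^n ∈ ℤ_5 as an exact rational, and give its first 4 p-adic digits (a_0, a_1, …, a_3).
Σ a^n = 1/(1 − a) = 1/456;  first 4 digits = (1, 4, 2, 1)

v_5(a) = 1 ≥ 1, so the series converges in ℤ_5 to 1/(1 − a) = 1/(1 − (-455)) = 1/456. Expand this rational in ℤ_5: compute digits iteratively via d_i = x_i mod 5, x_{i+1} = (x_i − d_i)/5. The first 4 digits are (1, 4, 2, 1).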